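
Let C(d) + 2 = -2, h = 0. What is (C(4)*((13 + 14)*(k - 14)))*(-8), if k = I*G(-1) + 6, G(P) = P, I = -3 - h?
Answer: -4320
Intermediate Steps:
C(d) = -4 (C(d) = -2 - 2 = -4)
I = -3 (I = -3 - 1*0 = -3 + 0 = -3)
k = 9 (k = -3*(-1) + 6 = 3 + 6 = 9)
(C(4)*((13 + 14)*(k - 14)))*(-8) = -4*(13 + 14)*(9 - 14)*(-8) = -108*(-5)*(-8) = -4*(-135)*(-8) = 540*(-8) = -4320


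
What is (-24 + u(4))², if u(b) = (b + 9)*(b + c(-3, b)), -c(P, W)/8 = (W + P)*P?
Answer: 115600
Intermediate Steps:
c(P, W) = -8*P*(P + W) (c(P, W) = -8*(W + P)*P = -8*(P + W)*P = -8*P*(P + W))
u(b) = (-72 + 25*b)*(9 + b) (u(b) = (b + 9)*(b - 8*(-3)*(-3 + b)) = (9 + b)*(b + (-72 + 24*b)) = (9 + b)*(-72 + 25*b) = (-72 + 25*b)*(9 + b))
(-24 + u(4))² = (-24 + (-648 + 25*4² + 153*4))² = (-24 + (-648 + 25*16 + 612))² = (-24 + (-648 + 400 + 612))² = (-24 + 364)² = 340² = 115600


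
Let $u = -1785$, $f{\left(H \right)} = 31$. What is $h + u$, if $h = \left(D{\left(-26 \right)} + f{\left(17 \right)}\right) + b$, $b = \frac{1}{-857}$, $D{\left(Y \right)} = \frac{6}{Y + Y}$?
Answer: $- \frac{39085225}{22282} \approx -1754.1$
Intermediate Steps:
$D{\left(Y \right)} = \frac{3}{Y}$ ($D{\left(Y \right)} = \frac{6}{2 Y} = 6 \frac{1}{2 Y} = \frac{3}{Y}$)
$b = - \frac{1}{857} \approx -0.0011669$
$h = \frac{688145}{22282}$ ($h = \left(\frac{3}{-26} + 31\right) - \frac{1}{857} = \left(3 \left(- \frac{1}{26}\right) + 31\right) - \frac{1}{857} = \left(- \frac{3}{26} + 31\right) - \frac{1}{857} = \frac{803}{26} - \frac{1}{857} = \frac{688145}{22282} \approx 30.883$)
$h + u = \frac{688145}{22282} - 1785 = - \frac{39085225}{22282}$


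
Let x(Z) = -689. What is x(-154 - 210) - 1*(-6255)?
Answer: 5566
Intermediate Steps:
x(-154 - 210) - 1*(-6255) = -689 - 1*(-6255) = -689 + 6255 = 5566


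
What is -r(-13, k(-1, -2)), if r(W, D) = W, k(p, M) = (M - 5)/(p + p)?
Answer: 13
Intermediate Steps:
k(p, M) = (-5 + M)/(2*p) (k(p, M) = (-5 + M)/((2*p)) = (-5 + M)*(1/(2*p)) = (-5 + M)/(2*p))
-r(-13, k(-1, -2)) = -1*(-13) = 13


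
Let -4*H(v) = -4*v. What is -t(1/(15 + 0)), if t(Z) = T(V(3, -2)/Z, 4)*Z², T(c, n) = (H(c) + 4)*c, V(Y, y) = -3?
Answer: -41/5 ≈ -8.2000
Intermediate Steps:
H(v) = v (H(v) = -(-1)*v = v)
T(c, n) = c*(4 + c) (T(c, n) = (c + 4)*c = (4 + c)*c = c*(4 + c))
t(Z) = -3*Z*(4 - 3/Z) (t(Z) = ((-3/Z)*(4 - 3/Z))*Z² = (-3*(4 - 3/Z)/Z)*Z² = -3*Z*(4 - 3/Z))
-t(1/(15 + 0)) = -(9 - 12/(15 + 0)) = -(9 - 12/15) = -(9 - 12*1/15) = -(9 - ⅘) = -1*41/5 = -41/5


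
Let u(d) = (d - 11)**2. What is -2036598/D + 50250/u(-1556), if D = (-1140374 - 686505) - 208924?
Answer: 1701047695724/1666297290889 ≈ 1.0209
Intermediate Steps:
D = -2035803 (D = -1826879 - 208924 = -2035803)
u(d) = (-11 + d)**2
-2036598/D + 50250/u(-1556) = -2036598/(-2035803) + 50250/((-11 - 1556)**2) = -2036598*(-1/2035803) + 50250/((-1567)**2) = 678866/678601 + 50250/2455489 = 1701047695724/1666297290889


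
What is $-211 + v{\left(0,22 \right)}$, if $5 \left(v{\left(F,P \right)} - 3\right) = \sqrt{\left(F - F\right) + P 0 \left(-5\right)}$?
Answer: $-208$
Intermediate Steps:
$v{\left(F,P \right)} = 3$ ($v{\left(F,P \right)} = 3 + \frac{\sqrt{\left(F - F\right) + P 0 \left(-5\right)}}{5} = 3 + \frac{\sqrt{0 + 0 \left(-5\right)}}{5} = 3 + \frac{\sqrt{0 + 0}}{5} = 3 + \frac{\sqrt{0}}{5} = 3 + \frac{1}{5} \cdot 0 = 3 + 0 = 3$)
$-211 + v{\left(0,22 \right)} = -211 + 3 = -208$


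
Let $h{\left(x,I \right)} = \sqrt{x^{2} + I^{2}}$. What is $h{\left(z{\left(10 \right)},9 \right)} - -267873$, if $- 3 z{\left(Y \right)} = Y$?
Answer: $267873 + \frac{\sqrt{829}}{3} \approx 2.6788 \cdot 10^{5}$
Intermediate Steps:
$z{\left(Y \right)} = - \frac{Y}{3}$
$h{\left(x,I \right)} = \sqrt{I^{2} + x^{2}}$
$h{\left(z{\left(10 \right)},9 \right)} - -267873 = \sqrt{9^{2} + \left(\left(- \frac{1}{3}\right) 10\right)^{2}} - -267873 = \sqrt{81 + \left(- \frac{10}{3}\right)^{2}} + 267873 = \sqrt{81 + \frac{100}{9}} + 267873 = \sqrt{\frac{829}{9}} + 267873 = \frac{\sqrt{829}}{3} + 267873 = 267873 + \frac{\sqrt{829}}{3}$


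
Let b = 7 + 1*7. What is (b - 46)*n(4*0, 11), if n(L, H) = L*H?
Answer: 0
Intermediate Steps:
n(L, H) = H*L
b = 14 (b = 7 + 7 = 14)
(b - 46)*n(4*0, 11) = (14 - 46)*(11*(4*0)) = -352*0 = -32*0 = 0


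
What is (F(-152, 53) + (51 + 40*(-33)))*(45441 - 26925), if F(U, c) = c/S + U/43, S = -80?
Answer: -20274089571/860 ≈ -2.3575e+7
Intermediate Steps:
F(U, c) = -c/80 + U/43 (F(U, c) = c/(-80) + U/43 = c*(-1/80) + U*(1/43) = -c/80 + U/43)
(F(-152, 53) + (51 + 40*(-33)))*(45441 - 26925) = ((-1/80*53 + (1/43)*(-152)) + (51 + 40*(-33)))*(45441 - 26925) = ((-53/80 - 152/43) + (51 - 1320))*18516 = (-14439/3440 - 1269)*18516 = -4379799/3440*18516 = -20274089571/860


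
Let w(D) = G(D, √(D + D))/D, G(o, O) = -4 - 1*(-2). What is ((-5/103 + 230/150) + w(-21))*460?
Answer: 524032/721 ≈ 726.81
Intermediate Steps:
G(o, O) = -2 (G(o, O) = -4 + 2 = -2)
w(D) = -2/D
((-5/103 + 230/150) + w(-21))*460 = ((-5/103 + 230/150) - 2/(-21))*460 = ((-5*1/103 + 230*(1/150)) - 2*(-1/21))*460 = ((-5/103 + 23/15) + 2/21)*460 = (2294/1545 + 2/21)*460 = (5696/3605)*460 = 524032/721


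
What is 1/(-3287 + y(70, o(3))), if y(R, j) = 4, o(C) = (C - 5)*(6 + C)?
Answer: -1/3283 ≈ -0.00030460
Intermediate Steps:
o(C) = (-5 + C)*(6 + C)
1/(-3287 + y(70, o(3))) = 1/(-3287 + 4) = 1/(-3283) = -1/3283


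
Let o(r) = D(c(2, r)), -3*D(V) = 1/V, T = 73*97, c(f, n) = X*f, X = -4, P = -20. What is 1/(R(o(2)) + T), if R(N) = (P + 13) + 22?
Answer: 1/7096 ≈ 0.00014092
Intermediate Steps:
c(f, n) = -4*f
T = 7081
D(V) = -1/(3*V)
o(r) = 1/24 (o(r) = -1/(3*((-4*2))) = -⅓/(-8) = -⅓*(-⅛) = 1/24)
R(N) = 15 (R(N) = (-20 + 13) + 22 = -7 + 22 = 15)
1/(R(o(2)) + T) = 1/(15 + 7081) = 1/7096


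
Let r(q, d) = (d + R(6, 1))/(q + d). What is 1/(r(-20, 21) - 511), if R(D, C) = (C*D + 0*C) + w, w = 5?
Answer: -1/479 ≈ -0.0020877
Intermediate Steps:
R(D, C) = 5 + C*D (R(D, C) = (C*D + 0*C) + 5 = (C*D + 0) + 5 = C*D + 5 = 5 + C*D)
r(q, d) = (11 + d)/(d + q) (r(q, d) = (d + (5 + 1*6))/(q + d) = (d + (5 + 6))/(d + q) = (d + 11)/(d + q) = (11 + d)/(d + q))
1/(r(-20, 21) - 511) = 1/((11 + 21)/(21 - 20) - 511) = 1/(32/1 - 511) = 1/(1*32 - 511) = 1/(32 - 511) = 1/(-479) = -1/479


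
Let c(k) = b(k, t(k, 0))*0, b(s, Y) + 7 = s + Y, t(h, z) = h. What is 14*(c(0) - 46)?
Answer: -644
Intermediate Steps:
b(s, Y) = -7 + Y + s (b(s, Y) = -7 + (s + Y) = -7 + (Y + s) = -7 + Y + s)
c(k) = 0 (c(k) = (-7 + k + k)*0 = (-7 + 2*k)*0 = 0)
14*(c(0) - 46) = 14*(0 - 46) = 14*(-46) = -644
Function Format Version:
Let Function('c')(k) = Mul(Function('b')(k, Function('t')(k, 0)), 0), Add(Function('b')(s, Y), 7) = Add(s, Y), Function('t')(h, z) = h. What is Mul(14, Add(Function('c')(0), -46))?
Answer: -644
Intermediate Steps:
Function('b')(s, Y) = Add(-7, Y, s) (Function('b')(s, Y) = Add(-7, Add(s, Y)) = Add(-7, Add(Y, s)) = Add(-7, Y, s))
Function('c')(k) = 0 (Function('c')(k) = Mul(Add(-7, k, k), 0) = Mul(Add(-7, Mul(2, k)), 0) = 0)
Mul(14, Add(Function('c')(0), -46)) = Mul(14, Add(0, -46)) = Mul(14, -46) = -644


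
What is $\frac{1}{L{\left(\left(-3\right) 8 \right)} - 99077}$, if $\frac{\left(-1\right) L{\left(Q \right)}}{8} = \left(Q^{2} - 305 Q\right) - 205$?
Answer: $- \frac{1}{160605} \approx -6.2265 \cdot 10^{-6}$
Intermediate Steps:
$L{\left(Q \right)} = 1640 - 8 Q^{2} + 2440 Q$ ($L{\left(Q \right)} = - 8 \left(\left(Q^{2} - 305 Q\right) - 205\right) = - 8 \left(-205 + Q^{2} - 305 Q\right) = 1640 - 8 Q^{2} + 2440 Q$)
$\frac{1}{L{\left(\left(-3\right) 8 \right)} - 99077} = \frac{1}{\left(1640 - 8 \left(\left(-3\right) 8\right)^{2} + 2440 \left(\left(-3\right) 8\right)\right) - 99077} = \frac{1}{\left(1640 - 8 \left(-24\right)^{2} + 2440 \left(-24\right)\right) - 99077} = \frac{1}{\left(1640 - 4608 - 58560\right) - 99077} = \frac{1}{-61528 - 99077} = \frac{1}{-160605} = - \frac{1}{160605}$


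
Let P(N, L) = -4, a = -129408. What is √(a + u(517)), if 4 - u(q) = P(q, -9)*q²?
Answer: 2*√234938 ≈ 969.41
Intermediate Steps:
u(q) = 4 + 4*q² (u(q) = 4 - (-4)*q² = 4 + 4*q²)
√(a + u(517)) = √(-129408 + (4 + 4*517²)) = √(-129408 + (4 + 4*267289)) = √(-129408 + (4 + 1069156)) = √(-129408 + 1069160) = √939752 = 2*√234938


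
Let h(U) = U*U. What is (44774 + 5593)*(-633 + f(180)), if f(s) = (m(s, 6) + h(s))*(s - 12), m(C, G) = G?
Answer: 274176542025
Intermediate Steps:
h(U) = U²
f(s) = (-12 + s)*(6 + s²) (f(s) = (6 + s²)*(s - 12) = (6 + s²)*(-12 + s) = (-12 + s)*(6 + s²))
(44774 + 5593)*(-633 + f(180)) = (44774 + 5593)*(-633 + (-72 + 180³ - 12*180² + 6*180)) = 50367*(-633 + (-72 + 5832000 - 12*32400 + 1080)) = 50367*(-633 + (-72 + 5832000 - 388800 + 1080)) = 50367*(-633 + 5444208) = 50367*5443575 = 274176542025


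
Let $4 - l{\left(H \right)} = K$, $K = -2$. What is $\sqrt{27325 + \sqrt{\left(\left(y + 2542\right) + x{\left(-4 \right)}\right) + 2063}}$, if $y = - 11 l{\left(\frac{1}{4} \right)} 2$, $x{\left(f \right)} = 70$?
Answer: $\sqrt{27325 + \sqrt{4543}} \approx 165.51$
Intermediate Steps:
$l{\left(H \right)} = 6$ ($l{\left(H \right)} = 4 - -2 = 4 + 2 = 6$)
$y = -132$ ($y = \left(-11\right) 6 \cdot 2 = \left(-66\right) 2 = -132$)
$\sqrt{27325 + \sqrt{\left(\left(y + 2542\right) + x{\left(-4 \right)}\right) + 2063}} = \sqrt{27325 + \sqrt{\left(\left(-132 + 2542\right) + 70\right) + 2063}} = \sqrt{27325 + \sqrt{\left(2410 + 70\right) + 2063}} = \sqrt{27325 + \sqrt{2480 + 2063}} = \sqrt{27325 + \sqrt{4543}}$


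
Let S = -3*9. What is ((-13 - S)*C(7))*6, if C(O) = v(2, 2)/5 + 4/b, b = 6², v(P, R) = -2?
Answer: -364/15 ≈ -24.267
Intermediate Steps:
b = 36
S = -27
C(O) = -13/45 (C(O) = -2/5 + 4/36 = -2*⅕ + 4*(1/36) = -⅖ + ⅑ = -13/45)
((-13 - S)*C(7))*6 = ((-13 - 1*(-27))*(-13/45))*6 = ((-13 + 27)*(-13/45))*6 = (14*(-13/45))*6 = -182/45*6 = -364/15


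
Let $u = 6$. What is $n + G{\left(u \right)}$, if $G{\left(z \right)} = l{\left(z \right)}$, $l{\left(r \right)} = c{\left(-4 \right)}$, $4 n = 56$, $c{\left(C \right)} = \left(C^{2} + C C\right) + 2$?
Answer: $48$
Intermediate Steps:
$c{\left(C \right)} = 2 + 2 C^{2}$ ($c{\left(C \right)} = \left(C^{2} + C^{2}\right) + 2 = 2 C^{2} + 2 = 2 + 2 C^{2}$)
$n = 14$ ($n = \frac{1}{4} \cdot 56 = 14$)
$l{\left(r \right)} = 34$ ($l{\left(r \right)} = 2 + 2 \left(-4\right)^{2} = 2 + 2 \cdot 16 = 2 + 32 = 34$)
$G{\left(z \right)} = 34$
$n + G{\left(u \right)} = 14 + 34 = 48$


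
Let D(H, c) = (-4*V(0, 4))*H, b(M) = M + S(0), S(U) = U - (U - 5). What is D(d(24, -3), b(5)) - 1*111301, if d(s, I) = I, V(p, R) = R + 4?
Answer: -111205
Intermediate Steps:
V(p, R) = 4 + R
S(U) = 5 (S(U) = U - (-5 + U) = U + (5 - U) = 5)
b(M) = 5 + M (b(M) = M + 5 = 5 + M)
D(H, c) = -32*H (D(H, c) = (-4*(4 + 4))*H = (-4*8)*H = -32*H)
D(d(24, -3), b(5)) - 1*111301 = -32*(-3) - 1*111301 = 96 - 111301 = -111205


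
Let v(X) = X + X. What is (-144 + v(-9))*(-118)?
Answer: 19116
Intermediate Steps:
v(X) = 2*X
(-144 + v(-9))*(-118) = (-144 + 2*(-9))*(-118) = (-144 - 18)*(-118) = -162*(-118) = 19116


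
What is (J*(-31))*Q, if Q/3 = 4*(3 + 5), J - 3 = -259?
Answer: 761856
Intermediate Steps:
J = -256 (J = 3 - 259 = -256)
Q = 96 (Q = 3*(4*(3 + 5)) = 3*(4*8) = 3*32 = 96)
(J*(-31))*Q = -256*(-31)*96 = 7936*96 = 761856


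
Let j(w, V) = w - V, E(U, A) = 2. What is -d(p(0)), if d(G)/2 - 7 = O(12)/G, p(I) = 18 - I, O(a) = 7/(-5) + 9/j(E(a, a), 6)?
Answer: -2447/180 ≈ -13.594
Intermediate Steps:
O(a) = -73/20 (O(a) = 7/(-5) + 9/(2 - 1*6) = 7*(-⅕) + 9/(2 - 6) = -7/5 + 9/(-4) = -7/5 + 9*(-¼) = -7/5 - 9/4 = -73/20)
d(G) = 14 - 73/(10*G) (d(G) = 14 + 2*(-73/(20*G)) = 14 - 73/(10*G))
-d(p(0)) = -(14 - 73/(10*(18 - 1*0))) = -(14 - 73/(10*(18 + 0))) = -(14 - 73/10/18) = -(14 - 73/10*1/18) = -(14 - 73/180) = -1*2447/180 = -2447/180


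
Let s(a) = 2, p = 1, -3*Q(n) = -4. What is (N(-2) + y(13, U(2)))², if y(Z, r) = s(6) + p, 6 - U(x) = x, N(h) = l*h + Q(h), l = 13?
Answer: 4225/9 ≈ 469.44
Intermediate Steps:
Q(n) = 4/3 (Q(n) = -⅓*(-4) = 4/3)
N(h) = 4/3 + 13*h (N(h) = 13*h + 4/3 = 4/3 + 13*h)
U(x) = 6 - x
y(Z, r) = 3 (y(Z, r) = 2 + 1 = 3)
(N(-2) + y(13, U(2)))² = ((4/3 + 13*(-2)) + 3)² = ((4/3 - 26) + 3)² = (-74/3 + 3)² = (-65/3)² = 4225/9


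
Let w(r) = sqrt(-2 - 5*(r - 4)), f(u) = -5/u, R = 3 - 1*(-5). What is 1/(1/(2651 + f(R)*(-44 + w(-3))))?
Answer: 5357/2 - 5*sqrt(33)/8 ≈ 2674.9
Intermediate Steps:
R = 8 (R = 3 + 5 = 8)
w(r) = sqrt(18 - 5*r) (w(r) = sqrt(-2 - 5*(-4 + r)) = sqrt(-2 + (20 - 5*r)) = sqrt(18 - 5*r))
1/(1/(2651 + f(R)*(-44 + w(-3)))) = 1/(1/(2651 + (-5/8)*(-44 + sqrt(18 - 5*(-3))))) = 1/(1/(2651 + (-5*1/8)*(-44 + sqrt(18 + 15)))) = 1/(1/(2651 - 5*(-44 + sqrt(33))/8)) = 1/(1/(2651 + (55/2 - 5*sqrt(33)/8))) = 1/(1/(5357/2 - 5*sqrt(33)/8)) = 5357/2 - 5*sqrt(33)/8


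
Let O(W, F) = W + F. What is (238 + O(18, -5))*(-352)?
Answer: -88352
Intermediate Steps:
O(W, F) = F + W
(238 + O(18, -5))*(-352) = (238 + (-5 + 18))*(-352) = (238 + 13)*(-352) = 251*(-352) = -88352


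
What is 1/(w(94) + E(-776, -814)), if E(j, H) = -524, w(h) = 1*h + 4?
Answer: -1/426 ≈ -0.0023474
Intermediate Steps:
w(h) = 4 + h (w(h) = h + 4 = 4 + h)
1/(w(94) + E(-776, -814)) = 1/((4 + 94) - 524) = 1/(98 - 524) = 1/(-426) = -1/426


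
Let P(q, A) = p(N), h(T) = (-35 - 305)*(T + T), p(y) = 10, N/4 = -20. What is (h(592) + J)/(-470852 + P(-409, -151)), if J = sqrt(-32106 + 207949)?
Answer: 201280/235421 - sqrt(175843)/470842 ≈ 0.85409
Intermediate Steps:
N = -80 (N = 4*(-20) = -80)
h(T) = -680*T
J = sqrt(175843) ≈ 419.34
P(q, A) = 10
(h(592) + J)/(-470852 + P(-409, -151)) = (-680*592 + sqrt(175843))/(-470852 + 10) = (-402560 + sqrt(175843))/(-470842) = (-402560 + sqrt(175843))*(-1/470842) = 201280/235421 - sqrt(175843)/470842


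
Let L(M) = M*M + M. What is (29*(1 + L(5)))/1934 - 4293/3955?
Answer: -4747117/7648970 ≈ -0.62062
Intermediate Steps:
L(M) = M + M² (L(M) = M² + M = M + M²)
(29*(1 + L(5)))/1934 - 4293/3955 = (29*(1 + 5*(1 + 5)))/1934 - 4293/3955 = (29*(1 + 5*6))*(1/1934) - 4293*1/3955 = (29*(1 + 30))*(1/1934) - 4293/3955 = (29*31)*(1/1934) - 4293/3955 = 899*(1/1934) - 4293/3955 = 899/1934 - 4293/3955 = -4747117/7648970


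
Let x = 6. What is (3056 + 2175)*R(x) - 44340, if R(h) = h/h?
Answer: -39109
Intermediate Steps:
R(h) = 1
(3056 + 2175)*R(x) - 44340 = (3056 + 2175)*1 - 44340 = 5231*1 - 44340 = 5231 - 44340 = -39109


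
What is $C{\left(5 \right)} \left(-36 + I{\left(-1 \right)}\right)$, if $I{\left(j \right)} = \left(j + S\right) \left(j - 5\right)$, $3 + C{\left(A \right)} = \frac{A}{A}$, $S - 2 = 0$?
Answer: $84$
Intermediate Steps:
$S = 2$ ($S = 2 + 0 = 2$)
$C{\left(A \right)} = -2$ ($C{\left(A \right)} = -3 + \frac{A}{A} = -3 + 1 = -2$)
$I{\left(j \right)} = \left(-5 + j\right) \left(2 + j\right)$ ($I{\left(j \right)} = \left(j + 2\right) \left(j - 5\right) = \left(2 + j\right) \left(-5 + j\right) = \left(-5 + j\right) \left(2 + j\right)$)
$C{\left(5 \right)} \left(-36 + I{\left(-1 \right)}\right) = - 2 \left(-36 - \left(7 - 1\right)\right) = - 2 \left(-36 + \left(-10 + 1 + 3\right)\right) = - 2 \left(-36 - 6\right) = \left(-2\right) \left(-42\right) = 84$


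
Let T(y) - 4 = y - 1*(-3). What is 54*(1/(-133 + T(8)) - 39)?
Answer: -124281/59 ≈ -2106.5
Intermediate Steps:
T(y) = 7 + y (T(y) = 4 + (y - 1*(-3)) = 4 + (y + 3) = 4 + (3 + y) = 7 + y)
54*(1/(-133 + T(8)) - 39) = 54*(1/(-133 + (7 + 8)) - 39) = 54*(1/(-133 + 15) - 39) = 54*(1/(-118) - 39) = 54*(-1/118 - 39) = 54*(-4603/118) = -124281/59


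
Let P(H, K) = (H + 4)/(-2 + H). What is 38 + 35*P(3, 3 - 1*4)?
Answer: 283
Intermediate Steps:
P(H, K) = (4 + H)/(-2 + H)
38 + 35*P(3, 3 - 1*4) = 38 + 35*((4 + 3)/(-2 + 3)) = 38 + 35*(7/1) = 38 + 35*(1*7) = 38 + 35*7 = 38 + 245 = 283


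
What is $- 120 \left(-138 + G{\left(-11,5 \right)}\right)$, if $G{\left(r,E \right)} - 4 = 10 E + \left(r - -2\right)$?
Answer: $11160$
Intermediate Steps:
$G{\left(r,E \right)} = 6 + r + 10 E$ ($G{\left(r,E \right)} = 4 + \left(10 E + \left(r - -2\right)\right) = 4 + \left(10 E + \left(r + 2\right)\right) = 4 + \left(10 E + \left(2 + r\right)\right) = 4 + \left(2 + r + 10 E\right) = 6 + r + 10 E$)
$- 120 \left(-138 + G{\left(-11,5 \right)}\right) = - 120 \left(-138 + \left(6 - 11 + 10 \cdot 5\right)\right) = - 120 \left(-138 + \left(6 - 11 + 50\right)\right) = - 120 \left(-138 + 45\right) = \left(-120\right) \left(-93\right) = 11160$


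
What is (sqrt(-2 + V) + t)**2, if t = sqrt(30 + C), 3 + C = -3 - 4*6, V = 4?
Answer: 2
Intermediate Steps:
C = -30 (C = -3 + (-3 - 4*6) = -3 + (-3 - 24) = -3 - 27 = -30)
t = 0 (t = sqrt(30 - 30) = sqrt(0) = 0)
(sqrt(-2 + V) + t)**2 = (sqrt(-2 + 4) + 0)**2 = (sqrt(2) + 0)**2 = (sqrt(2))**2 = 2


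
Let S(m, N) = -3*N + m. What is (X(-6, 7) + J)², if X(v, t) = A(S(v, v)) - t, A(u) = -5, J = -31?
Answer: 1849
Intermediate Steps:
S(m, N) = m - 3*N
X(v, t) = -5 - t
(X(-6, 7) + J)² = ((-5 - 1*7) - 31)² = ((-5 - 7) - 31)² = (-12 - 31)² = (-43)² = 1849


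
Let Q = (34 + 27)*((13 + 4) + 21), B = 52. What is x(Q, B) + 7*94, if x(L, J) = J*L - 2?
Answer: 121192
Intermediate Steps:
Q = 2318 (Q = 61*(17 + 21) = 61*38 = 2318)
x(L, J) = -2 + J*L
x(Q, B) + 7*94 = (-2 + 52*2318) + 7*94 = (-2 + 120536) + 658 = 120534 + 658 = 121192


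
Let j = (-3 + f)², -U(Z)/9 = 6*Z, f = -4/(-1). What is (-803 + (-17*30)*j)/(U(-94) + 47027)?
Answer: -1313/52103 ≈ -0.025200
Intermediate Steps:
f = 4 (f = -4*(-1) = 4)
U(Z) = -54*Z
j = 1 (j = (-3 + 4)² = 1² = 1)
(-803 + (-17*30)*j)/(U(-94) + 47027) = (-803 - 17*30*1)/(-54*(-94) + 47027) = (-803 - 510*1)/(5076 + 47027) = (-803 - 510)/52103 = -1313*1/52103 = -1313/52103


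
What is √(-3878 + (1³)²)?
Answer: I*√3877 ≈ 62.266*I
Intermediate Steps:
√(-3878 + (1³)²) = √(-3878 + 1²) = √(-3878 + 1) = √(-3877) = I*√3877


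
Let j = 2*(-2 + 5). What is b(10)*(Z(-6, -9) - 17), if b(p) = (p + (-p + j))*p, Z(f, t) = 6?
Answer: -660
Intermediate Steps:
j = 6 (j = 2*3 = 6)
b(p) = 6*p (b(p) = (p + (-p + 6))*p = (p + (6 - p))*p = 6*p)
b(10)*(Z(-6, -9) - 17) = (6*10)*(6 - 17) = 60*(-11) = -660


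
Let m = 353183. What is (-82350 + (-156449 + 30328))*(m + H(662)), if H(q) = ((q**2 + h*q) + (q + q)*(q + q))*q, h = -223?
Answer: -282105544533581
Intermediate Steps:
H(q) = q*(-223*q + 5*q**2) (H(q) = ((q**2 - 223*q) + (q + q)*(q + q))*q = ((q**2 - 223*q) + (2*q)*(2*q))*q = ((q**2 - 223*q) + 4*q**2)*q = (-223*q + 5*q**2)*q = q*(-223*q + 5*q**2))
(-82350 + (-156449 + 30328))*(m + H(662)) = (-82350 + (-156449 + 30328))*(353183 + 662**2*(-223 + 5*662)) = (-82350 - 126121)*(353183 + 438244*(-223 + 3310)) = -208471*(353183 + 438244*3087) = -208471*(353183 + 1352859228) = -208471*1353212411 = -282105544533581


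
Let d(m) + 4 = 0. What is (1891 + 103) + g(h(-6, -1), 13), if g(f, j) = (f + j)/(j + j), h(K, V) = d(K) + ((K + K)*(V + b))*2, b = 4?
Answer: 51781/26 ≈ 1991.6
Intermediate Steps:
d(m) = -4 (d(m) = -4 + 0 = -4)
h(K, V) = -4 + 4*K*(4 + V) (h(K, V) = -4 + ((K + K)*(V + 4))*2 = -4 + ((2*K)*(4 + V))*2 = -4 + (2*K*(4 + V))*2 = -4 + 4*K*(4 + V))
g(f, j) = (f + j)/(2*j) (g(f, j) = (f + j)/((2*j)) = (f + j)*(1/(2*j)) = (f + j)/(2*j))
(1891 + 103) + g(h(-6, -1), 13) = (1891 + 103) + (½)*((-4 + 16*(-6) + 4*(-6)*(-1)) + 13)/13 = 1994 + (½)*(1/13)*((-4 - 96 + 24) + 13) = 1994 + (½)*(1/13)*(-76 + 13) = 1994 + (½)*(1/13)*(-63) = 1994 - 63/26 = 51781/26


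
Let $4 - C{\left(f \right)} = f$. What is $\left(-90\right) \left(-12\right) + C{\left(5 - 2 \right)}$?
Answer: $1081$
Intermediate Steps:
$C{\left(f \right)} = 4 - f$
$\left(-90\right) \left(-12\right) + C{\left(5 - 2 \right)} = \left(-90\right) \left(-12\right) + \left(4 - \left(5 - 2\right)\right) = 1080 + \left(4 - \left(5 - 2\right)\right) = 1080 + \left(4 - 3\right) = 1080 + 1 = 1081$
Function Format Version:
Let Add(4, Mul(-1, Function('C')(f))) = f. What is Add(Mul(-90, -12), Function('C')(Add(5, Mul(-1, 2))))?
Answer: 1081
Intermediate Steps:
Function('C')(f) = Add(4, Mul(-1, f))
Add(Mul(-90, -12), Function('C')(Add(5, Mul(-1, 2)))) = Add(Mul(-90, -12), Add(4, Mul(-1, Add(5, Mul(-1, 2))))) = Add(1080, Add(4, Mul(-1, Add(5, -2)))) = Add(1080, Add(4, Mul(-1, 3))) = Add(1080, Add(4, -3)) = Add(1080, 1) = 1081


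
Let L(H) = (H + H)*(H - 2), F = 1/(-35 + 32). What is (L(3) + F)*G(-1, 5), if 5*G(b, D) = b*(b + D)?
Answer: -68/15 ≈ -4.5333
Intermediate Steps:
F = -1/3 (F = 1/(-3) = -1/3 ≈ -0.33333)
L(H) = 2*H*(-2 + H) (L(H) = (2*H)*(-2 + H) = 2*H*(-2 + H))
G(b, D) = b*(D + b)/5 (G(b, D) = (b*(b + D))/5 = (b*(D + b))/5 = b*(D + b)/5)
(L(3) + F)*G(-1, 5) = (2*3*(-2 + 3) - 1/3)*((1/5)*(-1)*(5 - 1)) = (2*3*1 - 1/3)*((1/5)*(-1)*4) = (6 - 1/3)*(-4/5) = (17/3)*(-4/5) = -68/15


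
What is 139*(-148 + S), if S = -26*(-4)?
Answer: -6116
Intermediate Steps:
S = 104
139*(-148 + S) = 139*(-148 + 104) = 139*(-44) = -6116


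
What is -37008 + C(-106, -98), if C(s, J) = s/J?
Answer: -1813339/49 ≈ -37007.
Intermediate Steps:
-37008 + C(-106, -98) = -37008 - 106/(-98) = -37008 - 106*(-1/98) = -37008 + 53/49 = -1813339/49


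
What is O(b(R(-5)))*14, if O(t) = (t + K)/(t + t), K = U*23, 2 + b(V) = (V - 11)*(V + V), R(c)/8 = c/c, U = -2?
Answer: 336/25 ≈ 13.440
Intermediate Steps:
R(c) = 8 (R(c) = 8*(c/c) = 8*1 = 8)
b(V) = -2 + 2*V*(-11 + V) (b(V) = -2 + (V - 11)*(V + V) = -2 + (-11 + V)*(2*V) = -2 + 2*V*(-11 + V))
K = -46 (K = -2*23 = -46)
O(t) = (-46 + t)/(2*t) (O(t) = (t - 46)/(t + t) = (-46 + t)/((2*t)) = (-46 + t)*(1/(2*t)) = (-46 + t)/(2*t))
O(b(R(-5)))*14 = ((-46 + (-2 - 22*8 + 2*8²))/(2*(-2 - 22*8 + 2*8²)))*14 = ((-46 + (-2 - 176 + 2*64))/(2*(-2 - 176 + 2*64)))*14 = ((-46 + (-2 - 176 + 128))/(2*(-2 - 176 + 128)))*14 = ((½)*(-46 - 50)/(-50))*14 = ((½)*(-1/50)*(-96))*14 = (24/25)*14 = 336/25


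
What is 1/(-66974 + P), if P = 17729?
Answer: -1/49245 ≈ -2.0307e-5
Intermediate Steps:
1/(-66974 + P) = 1/(-66974 + 17729) = 1/(-49245) = -1/49245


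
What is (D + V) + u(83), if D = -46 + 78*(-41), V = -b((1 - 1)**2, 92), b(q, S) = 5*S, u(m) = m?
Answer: -3621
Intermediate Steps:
V = -460 (V = -5*92 = -1*460 = -460)
D = -3244 (D = -46 - 3198 = -3244)
(D + V) + u(83) = (-3244 - 460) + 83 = -3704 + 83 = -3621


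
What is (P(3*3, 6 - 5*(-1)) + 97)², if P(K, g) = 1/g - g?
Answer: 896809/121 ≈ 7411.6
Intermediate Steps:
(P(3*3, 6 - 5*(-1)) + 97)² = ((1/(6 - 5*(-1)) - (6 - 5*(-1))) + 97)² = ((1/(6 + 5) - (6 + 5)) + 97)² = ((1/11 - 1*11) + 97)² = ((1/11 - 11) + 97)² = (-120/11 + 97)² = (947/11)² = 896809/121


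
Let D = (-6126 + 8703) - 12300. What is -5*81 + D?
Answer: -10128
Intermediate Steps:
D = -9723 (D = 2577 - 12300 = -9723)
-5*81 + D = -5*81 - 9723 = -405 - 9723 = -10128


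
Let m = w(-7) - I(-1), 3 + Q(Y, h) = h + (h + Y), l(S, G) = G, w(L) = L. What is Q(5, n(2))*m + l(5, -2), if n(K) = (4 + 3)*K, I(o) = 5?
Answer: -362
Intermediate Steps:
n(K) = 7*K
Q(Y, h) = -3 + Y + 2*h (Q(Y, h) = -3 + (h + (h + Y)) = -3 + (h + (Y + h)) = -3 + (Y + 2*h) = -3 + Y + 2*h)
m = -12 (m = -7 - 1*5 = -7 - 5 = -12)
Q(5, n(2))*m + l(5, -2) = (-3 + 5 + 2*(7*2))*(-12) - 2 = (-3 + 5 + 2*14)*(-12) - 2 = (-3 + 5 + 28)*(-12) - 2 = 30*(-12) - 2 = -360 - 2 = -362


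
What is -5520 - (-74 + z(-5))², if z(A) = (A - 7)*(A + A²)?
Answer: -104116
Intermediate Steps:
z(A) = (-7 + A)*(A + A²)
-5520 - (-74 + z(-5))² = -5520 - (-74 - 5*(-7 + (-5)² - 6*(-5)))² = -5520 - (-74 - 5*(-7 + 25 + 30))² = -5520 - (-74 - 5*48)² = -5520 - (-74 - 240)² = -5520 - 1*(-314)² = -5520 - 1*98596 = -5520 - 98596 = -104116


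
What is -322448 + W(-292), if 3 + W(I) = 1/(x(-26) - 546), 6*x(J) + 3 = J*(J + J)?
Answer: -621363083/1927 ≈ -3.2245e+5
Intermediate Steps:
x(J) = -½ + J²/3 (x(J) = -½ + (J*(J + J))/6 = -½ + (J*(2*J))/6 = -½ + (2*J²)/6 = -½ + J²/3)
W(I) = -5787/1927 (W(I) = -3 + 1/((-½ + (⅓)*(-26)²) - 546) = -3 + 1/((-½ + (⅓)*676) - 546) = -3 + 1/((-½ + 676/3) - 546) = -3 + 1/(1349/6 - 546) = -3 + 1/(-1927/6) = -3 - 6/1927 = -5787/1927)
-322448 + W(-292) = -322448 - 5787/1927 = -621363083/1927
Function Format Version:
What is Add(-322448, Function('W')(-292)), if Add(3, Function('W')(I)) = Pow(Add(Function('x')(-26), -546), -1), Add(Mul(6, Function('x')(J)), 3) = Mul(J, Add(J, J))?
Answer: Rational(-621363083, 1927) ≈ -3.2245e+5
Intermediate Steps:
Function('x')(J) = Add(Rational(-1, 2), Mul(Rational(1, 3), Pow(J, 2))) (Function('x')(J) = Add(Rational(-1, 2), Mul(Rational(1, 6), Mul(J, Add(J, J)))) = Add(Rational(-1, 2), Mul(Rational(1, 6), Mul(J, Mul(2, J)))) = Add(Rational(-1, 2), Mul(Rational(1, 6), Mul(2, Pow(J, 2)))) = Add(Rational(-1, 2), Mul(Rational(1, 3), Pow(J, 2))))
Function('W')(I) = Rational(-5787, 1927) (Function('W')(I) = Add(-3, Pow(Add(Add(Rational(-1, 2), Mul(Rational(1, 3), Pow(-26, 2))), -546), -1)) = Add(-3, Pow(Add(Add(Rational(-1, 2), Mul(Rational(1, 3), 676)), -546), -1)) = Add(-3, Pow(Add(Add(Rational(-1, 2), Rational(676, 3)), -546), -1)) = Add(-3, Pow(Add(Rational(1349, 6), -546), -1)) = Add(-3, Pow(Rational(-1927, 6), -1)) = Add(-3, Rational(-6, 1927)) = Rational(-5787, 1927))
Add(-322448, Function('W')(-292)) = Add(-322448, Rational(-5787, 1927)) = Rational(-621363083, 1927)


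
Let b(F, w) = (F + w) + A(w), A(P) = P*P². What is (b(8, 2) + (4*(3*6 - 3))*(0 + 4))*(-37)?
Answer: -9546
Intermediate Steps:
A(P) = P³
b(F, w) = F + w + w³ (b(F, w) = (F + w) + w³ = F + w + w³)
(b(8, 2) + (4*(3*6 - 3))*(0 + 4))*(-37) = ((8 + 2 + 2³) + (4*(3*6 - 3))*(0 + 4))*(-37) = ((8 + 2 + 8) + (4*(18 - 3))*4)*(-37) = (18 + (4*15)*4)*(-37) = (18 + 60*4)*(-37) = (18 + 240)*(-37) = 258*(-37) = -9546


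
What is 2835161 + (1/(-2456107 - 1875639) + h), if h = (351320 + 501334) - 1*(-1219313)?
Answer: 21256432085487/4331746 ≈ 4.9071e+6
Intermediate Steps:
h = 2071967 (h = 852654 + 1219313 = 2071967)
2835161 + (1/(-2456107 - 1875639) + h) = 2835161 + (1/(-2456107 - 1875639) + 2071967) = 2835161 + (1/(-4331746) + 2071967) = 2835161 + (-1/4331746 + 2071967) = 2835161 + 8975234764381/4331746 = 21256432085487/4331746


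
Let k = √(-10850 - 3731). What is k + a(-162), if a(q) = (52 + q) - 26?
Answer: -136 + I*√14581 ≈ -136.0 + 120.75*I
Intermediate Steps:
a(q) = 26 + q
k = I*√14581 (k = √(-14581) = I*√14581 ≈ 120.75*I)
k + a(-162) = I*√14581 + (26 - 162) = I*√14581 - 136 = -136 + I*√14581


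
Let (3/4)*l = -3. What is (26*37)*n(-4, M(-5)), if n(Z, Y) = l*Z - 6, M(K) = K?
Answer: 9620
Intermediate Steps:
l = -4 (l = (4/3)*(-3) = -4)
n(Z, Y) = -6 - 4*Z (n(Z, Y) = -4*Z - 6 = -6 - 4*Z)
(26*37)*n(-4, M(-5)) = (26*37)*(-6 - 4*(-4)) = 962*(-6 + 16) = 962*10 = 9620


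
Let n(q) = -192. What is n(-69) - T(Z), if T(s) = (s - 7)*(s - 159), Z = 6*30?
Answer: -3825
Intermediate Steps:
Z = 180
T(s) = (-159 + s)*(-7 + s) (T(s) = (-7 + s)*(-159 + s) = (-159 + s)*(-7 + s))
n(-69) - T(Z) = -192 - (1113 + 180**2 - 166*180) = -192 - (1113 + 32400 - 29880) = -192 - 1*3633 = -192 - 3633 = -3825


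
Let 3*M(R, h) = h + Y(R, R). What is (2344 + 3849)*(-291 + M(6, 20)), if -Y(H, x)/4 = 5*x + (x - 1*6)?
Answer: -6025789/3 ≈ -2.0086e+6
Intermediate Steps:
Y(H, x) = 24 - 24*x (Y(H, x) = -4*(5*x + (x - 1*6)) = -4*(5*x + (x - 6)) = -4*(5*x + (-6 + x)) = -4*(-6 + 6*x) = 24 - 24*x)
M(R, h) = 8 - 8*R + h/3 (M(R, h) = (h + (24 - 24*R))/3 = (24 + h - 24*R)/3 = 8 - 8*R + h/3)
(2344 + 3849)*(-291 + M(6, 20)) = (2344 + 3849)*(-291 + (8 - 8*6 + (⅓)*20)) = 6193*(-291 + (8 - 48 + 20/3)) = 6193*(-291 - 100/3) = 6193*(-973/3) = -6025789/3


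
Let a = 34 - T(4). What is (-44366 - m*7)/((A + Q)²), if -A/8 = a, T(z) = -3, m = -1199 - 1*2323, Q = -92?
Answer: -1232/9409 ≈ -0.13094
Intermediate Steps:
m = -3522 (m = -1199 - 2323 = -3522)
a = 37 (a = 34 - 1*(-3) = 34 + 3 = 37)
A = -296 (A = -8*37 = -296)
(-44366 - m*7)/((A + Q)²) = (-44366 - (-3522)*7)/((-296 - 92)²) = (-44366 - 1*(-24654))/((-388)²) = (-44366 + 24654)/150544 = -19712*1/150544 = -1232/9409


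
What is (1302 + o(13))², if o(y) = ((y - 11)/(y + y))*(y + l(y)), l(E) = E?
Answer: 1700416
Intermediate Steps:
o(y) = -11 + y (o(y) = ((y - 11)/(y + y))*(y + y) = ((-11 + y)/((2*y)))*(2*y) = ((-11 + y)*(1/(2*y)))*(2*y) = ((-11 + y)/(2*y))*(2*y) = -11 + y)
(1302 + o(13))² = (1302 + (-11 + 13))² = (1302 + 2)² = 1304² = 1700416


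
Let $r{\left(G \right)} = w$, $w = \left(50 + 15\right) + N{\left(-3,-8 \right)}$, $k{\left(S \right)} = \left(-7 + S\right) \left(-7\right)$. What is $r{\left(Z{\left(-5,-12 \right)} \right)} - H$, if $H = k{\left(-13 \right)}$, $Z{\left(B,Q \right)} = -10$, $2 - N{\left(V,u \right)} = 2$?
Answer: $-75$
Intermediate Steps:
$k{\left(S \right)} = 49 - 7 S$
$N{\left(V,u \right)} = 0$ ($N{\left(V,u \right)} = 2 - 2 = 0$)
$w = 65$ ($w = \left(50 + 15\right) + 0 = 65 + 0 = 65$)
$H = 140$ ($H = 49 - -91 = 49 + 91 = 140$)
$r{\left(G \right)} = 65$
$r{\left(Z{\left(-5,-12 \right)} \right)} - H = 65 - 140 = -75$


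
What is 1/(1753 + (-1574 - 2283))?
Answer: -1/2104 ≈ -0.00047529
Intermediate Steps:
1/(1753 + (-1574 - 2283)) = 1/(1753 - 3857) = 1/(-2104) = -1/2104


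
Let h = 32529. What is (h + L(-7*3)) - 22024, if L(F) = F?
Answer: 10484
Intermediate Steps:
(h + L(-7*3)) - 22024 = (32529 - 7*3) - 22024 = (32529 - 21) - 22024 = 32508 - 22024 = 10484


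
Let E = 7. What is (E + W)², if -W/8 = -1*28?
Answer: 53361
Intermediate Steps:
W = 224 (W = -(-8)*28 = -8*(-28) = 224)
(E + W)² = (7 + 224)² = 231² = 53361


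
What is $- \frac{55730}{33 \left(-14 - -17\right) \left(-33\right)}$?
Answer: $\frac{55730}{3267} \approx 17.058$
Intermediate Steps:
$- \frac{55730}{33 \left(-14 - -17\right) \left(-33\right)} = - \frac{55730}{33 \left(-14 + 17\right) \left(-33\right)} = - \frac{55730}{33 \cdot 3 \left(-33\right)} = - \frac{55730}{99 \left(-33\right)} = - \frac{55730}{-3267} = \left(-55730\right) \left(- \frac{1}{3267}\right) = \frac{55730}{3267}$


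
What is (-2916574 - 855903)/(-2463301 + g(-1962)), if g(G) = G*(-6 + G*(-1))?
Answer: 3772477/6300973 ≈ 0.59871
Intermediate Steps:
g(G) = G*(-6 - G)
(-2916574 - 855903)/(-2463301 + g(-1962)) = (-2916574 - 855903)/(-2463301 - 1*(-1962)*(6 - 1962)) = -3772477/(-2463301 - 1*(-1962)*(-1956)) = -3772477/(-2463301 - 3837672) = -3772477/(-6300973) = -3772477*(-1/6300973) = 3772477/6300973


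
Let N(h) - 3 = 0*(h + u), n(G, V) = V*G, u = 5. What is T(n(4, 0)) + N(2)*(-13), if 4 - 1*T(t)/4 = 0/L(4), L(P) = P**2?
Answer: -23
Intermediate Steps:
n(G, V) = G*V
T(t) = 16 (T(t) = 16 - 0/(4**2) = 16 - 0/16 = 16 - 4*0 = 16 + 0 = 16)
N(h) = 3 (N(h) = 3 + 0*(h + 5) = 3 + 0*(5 + h) = 3 + 0 = 3)
T(n(4, 0)) + N(2)*(-13) = 16 + 3*(-13) = 16 - 39 = -23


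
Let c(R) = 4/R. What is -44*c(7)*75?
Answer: -13200/7 ≈ -1885.7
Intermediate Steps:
-44*c(7)*75 = -176/7*75 = -13200/7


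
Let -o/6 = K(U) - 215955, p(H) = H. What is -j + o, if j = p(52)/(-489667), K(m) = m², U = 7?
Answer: 634332259864/489667 ≈ 1.2954e+6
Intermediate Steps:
j = -52/489667 (j = 52/(-489667) = 52*(-1/489667) = -52/489667 ≈ -0.00010619)
o = 1295436 (o = -6*(7² - 215955) = -6*(49 - 215955) = -6*(-215906) = 1295436)
-j + o = -1*(-52/489667) + 1295436 = 52/489667 + 1295436 = 634332259864/489667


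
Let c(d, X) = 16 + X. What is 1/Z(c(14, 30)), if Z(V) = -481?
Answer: -1/481 ≈ -0.0020790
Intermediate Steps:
1/Z(c(14, 30)) = 1/(-481) = -1/481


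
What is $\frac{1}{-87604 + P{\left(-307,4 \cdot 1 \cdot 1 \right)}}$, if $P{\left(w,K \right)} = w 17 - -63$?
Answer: $- \frac{1}{92760} \approx -1.0781 \cdot 10^{-5}$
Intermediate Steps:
$P{\left(w,K \right)} = 63 + 17 w$ ($P{\left(w,K \right)} = 17 w + 63 = 63 + 17 w$)
$\frac{1}{-87604 + P{\left(-307,4 \cdot 1 \cdot 1 \right)}} = \frac{1}{-87604 + \left(63 + 17 \left(-307\right)\right)} = \frac{1}{-87604 + \left(63 - 5219\right)} = \frac{1}{-87604 - 5156} = \frac{1}{-92760} = - \frac{1}{92760}$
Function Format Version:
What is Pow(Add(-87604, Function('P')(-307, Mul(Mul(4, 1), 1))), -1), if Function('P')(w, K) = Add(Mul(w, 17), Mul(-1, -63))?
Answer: Rational(-1, 92760) ≈ -1.0781e-5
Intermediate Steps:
Function('P')(w, K) = Add(63, Mul(17, w)) (Function('P')(w, K) = Add(Mul(17, w), 63) = Add(63, Mul(17, w)))
Pow(Add(-87604, Function('P')(-307, Mul(Mul(4, 1), 1))), -1) = Pow(Add(-87604, Add(63, Mul(17, -307))), -1) = Pow(Add(-87604, Add(63, -5219)), -1) = Pow(Add(-87604, -5156), -1) = Pow(-92760, -1) = Rational(-1, 92760)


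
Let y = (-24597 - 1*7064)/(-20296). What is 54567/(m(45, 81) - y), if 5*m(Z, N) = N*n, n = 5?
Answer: 1107491832/1612315 ≈ 686.90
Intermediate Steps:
m(Z, N) = N (m(Z, N) = (N*5)/5 = (5*N)/5 = N)
y = 31661/20296 (y = (-24597 - 7064)*(-1/20296) = -31661*(-1/20296) = 31661/20296 ≈ 1.5600)
54567/(m(45, 81) - y) = 54567/(81 - 1*31661/20296) = 54567/(81 - 31661/20296) = 54567/(1612315/20296) = 54567*(20296/1612315) = 1107491832/1612315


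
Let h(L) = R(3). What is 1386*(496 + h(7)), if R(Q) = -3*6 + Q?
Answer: 666666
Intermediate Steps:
R(Q) = -18 + Q
h(L) = -15 (h(L) = -18 + 3 = -15)
1386*(496 + h(7)) = 1386*(496 - 15) = 1386*481 = 666666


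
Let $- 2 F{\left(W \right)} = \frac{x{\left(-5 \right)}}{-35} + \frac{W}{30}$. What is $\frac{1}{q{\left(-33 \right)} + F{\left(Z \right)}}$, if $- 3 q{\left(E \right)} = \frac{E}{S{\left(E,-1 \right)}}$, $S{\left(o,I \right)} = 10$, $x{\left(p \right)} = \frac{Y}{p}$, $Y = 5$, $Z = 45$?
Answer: $\frac{140}{47} \approx 2.9787$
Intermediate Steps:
$x{\left(p \right)} = \frac{5}{p}$
$F{\left(W \right)} = - \frac{1}{70} - \frac{W}{60}$ ($F{\left(W \right)} = - \frac{\frac{5 \frac{1}{-5}}{-35} + \frac{W}{30}}{2} = - \frac{5 \left(- \frac{1}{5}\right) \left(- \frac{1}{35}\right) + W \frac{1}{30}}{2} = - \frac{\left(-1\right) \left(- \frac{1}{35}\right) + \frac{W}{30}}{2} = - \frac{\frac{1}{35} + \frac{W}{30}}{2} = - \frac{1}{70} - \frac{W}{60}$)
$q{\left(E \right)} = - \frac{E}{30}$ ($q{\left(E \right)} = - \frac{E \frac{1}{10}}{3} = - \frac{\frac{1}{10} E}{3} = - \frac{E}{30}$)
$\frac{1}{q{\left(-33 \right)} + F{\left(Z \right)}} = \frac{1}{\left(- \frac{1}{30}\right) \left(-33\right) - \frac{107}{140}} = \frac{1}{\frac{11}{10} - \frac{107}{140}} = \frac{1}{\frac{47}{140}} = \frac{140}{47}$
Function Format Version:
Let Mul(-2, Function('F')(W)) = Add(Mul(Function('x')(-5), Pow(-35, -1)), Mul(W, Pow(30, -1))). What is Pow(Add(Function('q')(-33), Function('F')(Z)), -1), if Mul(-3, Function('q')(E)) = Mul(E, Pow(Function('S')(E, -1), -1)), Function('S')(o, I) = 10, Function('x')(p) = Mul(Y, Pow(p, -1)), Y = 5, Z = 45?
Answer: Rational(140, 47) ≈ 2.9787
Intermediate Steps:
Function('x')(p) = Mul(5, Pow(p, -1))
Function('F')(W) = Add(Rational(-1, 70), Mul(Rational(-1, 60), W)) (Function('F')(W) = Mul(Rational(-1, 2), Add(Mul(Mul(5, Pow(-5, -1)), Pow(-35, -1)), Mul(W, Pow(30, -1)))) = Mul(Rational(-1, 2), Add(Mul(Mul(5, Rational(-1, 5)), Rational(-1, 35)), Mul(W, Rational(1, 30)))) = Mul(Rational(-1, 2), Add(Mul(-1, Rational(-1, 35)), Mul(Rational(1, 30), W))) = Mul(Rational(-1, 2), Add(Rational(1, 35), Mul(Rational(1, 30), W))) = Add(Rational(-1, 70), Mul(Rational(-1, 60), W)))
Function('q')(E) = Mul(Rational(-1, 30), E) (Function('q')(E) = Mul(Rational(-1, 3), Mul(E, Pow(10, -1))) = Mul(Rational(-1, 3), Mul(E, Rational(1, 10))) = Mul(Rational(-1, 3), Mul(Rational(1, 10), E)) = Mul(Rational(-1, 30), E))
Pow(Add(Function('q')(-33), Function('F')(Z)), -1) = Pow(Add(Mul(Rational(-1, 30), -33), Add(Rational(-1, 70), Mul(Rational(-1, 60), 45))), -1) = Pow(Add(Rational(11, 10), Add(Rational(-1, 70), Rational(-3, 4))), -1) = Pow(Add(Rational(11, 10), Rational(-107, 140)), -1) = Pow(Rational(47, 140), -1) = Rational(140, 47)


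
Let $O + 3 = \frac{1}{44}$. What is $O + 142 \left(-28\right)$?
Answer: $- \frac{175075}{44} \approx -3979.0$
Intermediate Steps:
$O = - \frac{131}{44}$ ($O = -3 + \frac{1}{44} = - \frac{131}{44} \approx -2.9773$)
$O + 142 \left(-28\right) = - \frac{131}{44} + 142 \left(-28\right) = - \frac{131}{44} - 3976 = - \frac{175075}{44}$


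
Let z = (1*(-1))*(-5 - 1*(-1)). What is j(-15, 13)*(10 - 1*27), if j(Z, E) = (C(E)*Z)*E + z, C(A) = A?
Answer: 43027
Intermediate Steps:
z = 4 (z = -(-5 + 1) = -1*(-4) = 4)
j(Z, E) = 4 + Z*E² (j(Z, E) = (E*Z)*E + 4 = Z*E² + 4 = 4 + Z*E²)
j(-15, 13)*(10 - 1*27) = (4 - 15*13²)*(10 - 1*27) = (4 - 15*169)*(10 - 27) = (4 - 2535)*(-17) = -2531*(-17) = 43027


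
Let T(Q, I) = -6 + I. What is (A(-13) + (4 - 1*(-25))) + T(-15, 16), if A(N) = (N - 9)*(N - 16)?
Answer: 677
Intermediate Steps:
A(N) = (-16 + N)*(-9 + N) (A(N) = (-9 + N)*(-16 + N) = (-16 + N)*(-9 + N))
(A(-13) + (4 - 1*(-25))) + T(-15, 16) = ((144 + (-13)**2 - 25*(-13)) + (4 - 1*(-25))) + (-6 + 16) = ((144 + 169 + 325) + (4 + 25)) + 10 = (638 + 29) + 10 = 667 + 10 = 677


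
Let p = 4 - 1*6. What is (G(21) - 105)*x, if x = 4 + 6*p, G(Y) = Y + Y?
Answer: 504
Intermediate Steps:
p = -2 (p = 4 - 6 = -2)
G(Y) = 2*Y
x = -8 (x = 4 + 6*(-2) = 4 - 12 = -8)
(G(21) - 105)*x = (2*21 - 105)*(-8) = (42 - 105)*(-8) = -63*(-8) = 504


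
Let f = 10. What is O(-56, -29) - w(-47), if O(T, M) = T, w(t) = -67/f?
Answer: -493/10 ≈ -49.300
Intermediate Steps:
w(t) = -67/10
O(-56, -29) - w(-47) = -56 - 1*(-67/10) = -56 + 67/10 = -493/10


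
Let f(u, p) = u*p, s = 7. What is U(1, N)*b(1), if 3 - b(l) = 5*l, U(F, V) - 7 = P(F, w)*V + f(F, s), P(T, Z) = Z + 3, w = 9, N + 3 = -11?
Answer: 308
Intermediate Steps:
N = -14 (N = -3 - 11 = -14)
P(T, Z) = 3 + Z
f(u, p) = p*u
U(F, V) = 7 + 7*F + 12*V (U(F, V) = 7 + ((3 + 9)*V + 7*F) = 7 + (12*V + 7*F) = 7 + (7*F + 12*V) = 7 + 7*F + 12*V)
b(l) = 3 - 5*l
U(1, N)*b(1) = (7 + 7*1 + 12*(-14))*(3 - 5*1) = (7 + 7 - 168)*(3 - 5) = -154*(-2) = 308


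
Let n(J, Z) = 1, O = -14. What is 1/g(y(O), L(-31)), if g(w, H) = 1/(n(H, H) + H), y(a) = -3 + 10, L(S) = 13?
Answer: 14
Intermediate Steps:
y(a) = 7
g(w, H) = 1/(1 + H)
1/g(y(O), L(-31)) = 1/(1/(1 + 13)) = 1/(1/14) = 14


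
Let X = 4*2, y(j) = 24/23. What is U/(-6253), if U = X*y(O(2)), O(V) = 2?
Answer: -192/143819 ≈ -0.0013350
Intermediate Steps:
y(j) = 24/23 (y(j) = 24*(1/23) = 24/23)
X = 8
U = 192/23 (U = 8*(24/23) = 192/23 ≈ 8.3478)
U/(-6253) = (192/23)/(-6253) = (192/23)*(-1/6253) = -192/143819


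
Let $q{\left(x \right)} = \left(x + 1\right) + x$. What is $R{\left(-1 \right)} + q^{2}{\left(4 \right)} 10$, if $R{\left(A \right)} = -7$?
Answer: $803$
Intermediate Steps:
$q{\left(x \right)} = 1 + 2 x$ ($q{\left(x \right)} = \left(1 + x\right) + x = 1 + 2 x$)
$R{\left(-1 \right)} + q^{2}{\left(4 \right)} 10 = -7 + \left(1 + 2 \cdot 4\right)^{2} \cdot 10 = -7 + \left(1 + 8\right)^{2} \cdot 10 = -7 + 9^{2} \cdot 10 = -7 + 81 \cdot 10 = -7 + 810 = 803$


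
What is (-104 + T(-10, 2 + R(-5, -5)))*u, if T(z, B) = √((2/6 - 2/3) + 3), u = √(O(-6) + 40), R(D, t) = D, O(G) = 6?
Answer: 2*√46*(-156 + √6)/3 ≈ -694.29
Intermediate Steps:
u = √46 (u = √(6 + 40) = √46 ≈ 6.7823)
T(z, B) = 2*√6/3 (T(z, B) = √((2*(⅙) - 2*⅓) + 3) = √((⅓ - ⅔) + 3) = √(-⅓ + 3) = √(8/3) = 2*√6/3)
(-104 + T(-10, 2 + R(-5, -5)))*u = (-104 + 2*√6/3)*√46 = √46*(-104 + 2*√6/3)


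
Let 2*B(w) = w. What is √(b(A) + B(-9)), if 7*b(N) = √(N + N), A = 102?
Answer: √(-882 + 56*√51)/14 ≈ 1.5683*I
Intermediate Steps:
B(w) = w/2
b(N) = √2*√N/7 (b(N) = √(N + N)/7 = √(2*N)/7 = (√2*√N)/7 = √2*√N/7)
√(b(A) + B(-9)) = √(√2*√102/7 + (½)*(-9)) = √(2*√51/7 - 9/2) = √(-9/2 + 2*√51/7)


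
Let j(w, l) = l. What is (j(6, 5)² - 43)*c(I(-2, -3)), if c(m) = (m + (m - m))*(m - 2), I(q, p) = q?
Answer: -144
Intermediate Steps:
c(m) = m*(-2 + m) (c(m) = (m + 0)*(-2 + m) = m*(-2 + m))
(j(6, 5)² - 43)*c(I(-2, -3)) = (5² - 43)*(-2*(-2 - 2)) = (25 - 43)*(-2*(-4)) = -18*8 = -144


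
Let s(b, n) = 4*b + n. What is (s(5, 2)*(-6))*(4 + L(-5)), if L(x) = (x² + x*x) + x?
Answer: -6468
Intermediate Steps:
s(b, n) = n + 4*b
L(x) = x + 2*x² (L(x) = (x² + x²) + x = 2*x² + x = x + 2*x²)
(s(5, 2)*(-6))*(4 + L(-5)) = ((2 + 4*5)*(-6))*(4 - 5*(1 + 2*(-5))) = ((2 + 20)*(-6))*(4 - 5*(1 - 10)) = (22*(-6))*(4 - 5*(-9)) = -132*(4 + 45) = -132*49 = -6468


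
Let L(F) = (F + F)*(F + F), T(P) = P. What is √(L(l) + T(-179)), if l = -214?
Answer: √183005 ≈ 427.79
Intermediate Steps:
L(F) = 4*F² (L(F) = (2*F)*(2*F) = 4*F²)
√(L(l) + T(-179)) = √(4*(-214)² - 179) = √(4*45796 - 179) = √(183184 - 179) = √183005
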